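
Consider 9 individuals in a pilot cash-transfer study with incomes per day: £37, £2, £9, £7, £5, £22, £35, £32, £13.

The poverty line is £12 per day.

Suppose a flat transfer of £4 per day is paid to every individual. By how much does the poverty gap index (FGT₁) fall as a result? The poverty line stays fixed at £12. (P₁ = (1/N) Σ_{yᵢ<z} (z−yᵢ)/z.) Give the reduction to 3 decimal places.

0.139

Before: below the line — £2, £5, £7, £9; poverty gap index (FGT₁) = 0.23148.
After the £4 transfer: below the line — £6, £9, £11; poverty gap index (FGT₁) = 0.09259.
Reduction = 0.23148 − 0.09259 = 0.139.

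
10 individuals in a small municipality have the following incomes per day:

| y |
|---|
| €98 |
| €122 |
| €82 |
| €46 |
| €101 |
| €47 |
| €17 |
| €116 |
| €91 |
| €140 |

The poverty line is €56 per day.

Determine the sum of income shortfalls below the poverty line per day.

Below the line: €17, €46, €47 (q = 3 of N = 10).
Individual gaps: 56−17 = 39; 56−46 = 10; 56−47 = 9.
Aggregate gap = €58.

€58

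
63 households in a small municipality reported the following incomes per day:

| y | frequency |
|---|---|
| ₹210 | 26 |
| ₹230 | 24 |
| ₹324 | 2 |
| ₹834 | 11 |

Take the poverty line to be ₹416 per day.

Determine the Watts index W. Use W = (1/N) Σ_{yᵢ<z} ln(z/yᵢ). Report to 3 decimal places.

Below z: 26×₹210, 24×₹230, 2×₹324 (q = 52 of N = 63).
Log gaps: ln(416/210) = 0.6836 (×26); ln(416/230) = 0.5926 (×24); ln(416/324) = 0.2499 (×2).
W = 32.495447 / 63 = 0.516.

0.516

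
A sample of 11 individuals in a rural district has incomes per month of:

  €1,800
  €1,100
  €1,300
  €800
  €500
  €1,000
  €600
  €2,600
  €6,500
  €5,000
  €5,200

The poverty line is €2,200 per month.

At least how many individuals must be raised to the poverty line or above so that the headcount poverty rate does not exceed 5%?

7

Currently q = 7 of N = 11 are below the line (H = 0.636).
A headcount ratio of at most 5% allows at most ⌊0.05 × 11⌋ = 0 poor individuals.
So at least 7 − 0 = 7 must be lifted.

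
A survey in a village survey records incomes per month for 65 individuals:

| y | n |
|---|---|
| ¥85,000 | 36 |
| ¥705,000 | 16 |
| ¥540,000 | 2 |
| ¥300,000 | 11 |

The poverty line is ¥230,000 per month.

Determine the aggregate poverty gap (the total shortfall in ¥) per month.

¥5,220,000

Poor units: 36×¥85,000 (q = 36 of N = 65).
Individual gaps: 36×(230000−85000) = 5220000.
Aggregate gap = ¥5,220,000.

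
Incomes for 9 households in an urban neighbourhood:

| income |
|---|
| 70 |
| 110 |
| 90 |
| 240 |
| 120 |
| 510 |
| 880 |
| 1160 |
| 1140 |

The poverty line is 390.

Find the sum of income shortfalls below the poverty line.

1320

Poor units: 70, 90, 110, 120, 240 (q = 5 of N = 9).
Individual gaps: 390−70 = 320; 390−90 = 300; 390−110 = 280; 390−120 = 270; 390−240 = 150.
Aggregate gap = 1320.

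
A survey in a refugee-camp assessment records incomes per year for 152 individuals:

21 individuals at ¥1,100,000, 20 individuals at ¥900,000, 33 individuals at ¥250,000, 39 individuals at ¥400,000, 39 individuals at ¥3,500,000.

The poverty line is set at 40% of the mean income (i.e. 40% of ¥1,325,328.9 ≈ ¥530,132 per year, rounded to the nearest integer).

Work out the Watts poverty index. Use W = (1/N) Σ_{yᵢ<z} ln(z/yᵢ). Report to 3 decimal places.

0.235

Below z: 33×¥250,000, 39×¥400,000 (q = 72 of N = 152).
Log shortfalls: ln(530132/250000) = 0.7517 (×33); ln(530132/400000) = 0.2817 (×39).
W = 35.789747 / 152 = 0.235.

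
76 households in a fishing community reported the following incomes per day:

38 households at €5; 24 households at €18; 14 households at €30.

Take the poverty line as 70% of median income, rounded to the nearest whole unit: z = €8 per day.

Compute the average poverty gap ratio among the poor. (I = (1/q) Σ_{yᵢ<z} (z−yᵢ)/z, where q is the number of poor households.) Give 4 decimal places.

0.3750

Below z: 38×€5 (q = 38 of N = 76).
Relative gaps: 0.3750 (×38); sum = 14.250000.
I averages over the q = 38 poor units only: 14.250000 / 38 = 0.3750.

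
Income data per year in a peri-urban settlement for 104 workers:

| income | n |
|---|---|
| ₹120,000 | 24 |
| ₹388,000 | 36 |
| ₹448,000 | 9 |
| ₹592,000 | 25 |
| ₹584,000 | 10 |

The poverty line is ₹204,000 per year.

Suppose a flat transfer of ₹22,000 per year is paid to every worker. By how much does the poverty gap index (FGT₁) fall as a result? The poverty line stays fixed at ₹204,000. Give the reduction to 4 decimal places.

Before: below the line — 24×₹120,000; poverty gap index (FGT₁) = 0.095023.
After the ₹22,000 transfer: below the line — 24×₹142,000; poverty gap index (FGT₁) = 0.070136.
Reduction = 0.095023 − 0.070136 = 0.0249.

0.0249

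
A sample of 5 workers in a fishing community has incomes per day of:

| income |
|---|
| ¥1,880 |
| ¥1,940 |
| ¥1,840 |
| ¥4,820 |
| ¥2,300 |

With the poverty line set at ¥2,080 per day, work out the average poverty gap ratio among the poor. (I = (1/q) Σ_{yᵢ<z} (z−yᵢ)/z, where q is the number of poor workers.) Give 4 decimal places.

0.0929

Poor units: ¥1,840, ¥1,880, ¥1,940 (q = 3 of N = 5).
Relative gaps: 0.1154, 0.0962, 0.0673; sum = 0.278846.
I averages over the q = 3 poor units only: 0.278846 / 3 = 0.0929.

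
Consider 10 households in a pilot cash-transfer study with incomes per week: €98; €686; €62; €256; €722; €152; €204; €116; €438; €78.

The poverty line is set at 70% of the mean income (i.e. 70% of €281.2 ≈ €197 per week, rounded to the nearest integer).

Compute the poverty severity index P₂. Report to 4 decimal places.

Incomes under z: €62, €78, €98, €116, €152 (q = 5 of N = 10).
Relative gaps: (197−62)/197 = 0.6853; (197−78)/197 = 0.6041; (197−98)/197 = 0.5025; (197−116)/197 = 0.4112; (197−152)/197 = 0.2284.
Squared: 0.4696; 0.3649; 0.2525; 0.1691; 0.0522.
Sum = 1.308279; P₂ = 1.308279 / 10 = 0.1308.

0.1308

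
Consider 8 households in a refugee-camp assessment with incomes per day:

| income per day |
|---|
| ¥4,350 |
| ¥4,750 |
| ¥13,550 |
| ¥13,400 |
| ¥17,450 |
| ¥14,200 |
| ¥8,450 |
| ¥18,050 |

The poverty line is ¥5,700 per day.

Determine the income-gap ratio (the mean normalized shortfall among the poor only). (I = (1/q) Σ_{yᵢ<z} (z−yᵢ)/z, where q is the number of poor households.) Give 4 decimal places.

Below the line: ¥4,350, ¥4,750 (q = 2 of N = 8).
Relative gaps: 0.2368, 0.1667; sum = 0.403509.
I averages over the q = 2 poor units only: 0.403509 / 2 = 0.2018.

0.2018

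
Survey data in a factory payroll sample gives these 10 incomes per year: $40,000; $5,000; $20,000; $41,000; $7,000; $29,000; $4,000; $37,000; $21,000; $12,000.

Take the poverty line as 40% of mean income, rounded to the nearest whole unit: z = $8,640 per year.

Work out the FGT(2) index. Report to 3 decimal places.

Incomes under z: $4,000, $5,000, $7,000 (q = 3 of N = 10).
Normalized shortfalls: (8640−4000)/8640 = 0.5370; (8640−5000)/8640 = 0.4213; (8640−7000)/8640 = 0.1898.
Squared: 0.2884; 0.1775; 0.0360.
Sum = 0.501929; P₂ = 0.501929 / 10 = 0.050.

0.050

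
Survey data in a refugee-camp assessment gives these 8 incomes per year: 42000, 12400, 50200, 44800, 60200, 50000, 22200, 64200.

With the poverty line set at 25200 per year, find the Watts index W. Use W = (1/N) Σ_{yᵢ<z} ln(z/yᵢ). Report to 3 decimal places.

Below z: 12400, 22200 (q = 2 of N = 8).
Log gaps: ln(25200/12400) = 0.7091; ln(25200/22200) = 0.1268.
W = 0.835899 / 8 = 0.104.

0.104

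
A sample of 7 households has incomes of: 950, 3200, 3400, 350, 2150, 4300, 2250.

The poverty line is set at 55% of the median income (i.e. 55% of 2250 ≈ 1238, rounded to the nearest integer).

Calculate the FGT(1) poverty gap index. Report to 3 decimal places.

0.136

Below the line: 350, 950 (q = 2 of N = 7).
Normalized shortfalls: (1238−350)/1238 = 0.7173; (1238−950)/1238 = 0.2326.
Sum of shortfalls = 0.949919; P₁ averages over all N: 0.949919 / 7 = 0.136.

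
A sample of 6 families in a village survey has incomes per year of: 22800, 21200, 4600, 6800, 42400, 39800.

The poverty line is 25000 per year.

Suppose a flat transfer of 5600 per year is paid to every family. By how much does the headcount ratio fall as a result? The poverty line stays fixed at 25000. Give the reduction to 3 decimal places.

Before: below the line — 4600, 6800, 21200, 22800; headcount ratio = 0.66667.
After the 5600 transfer: below the line — 10200, 12400; headcount ratio = 0.33333.
Reduction = 0.66667 − 0.33333 = 0.333.

0.333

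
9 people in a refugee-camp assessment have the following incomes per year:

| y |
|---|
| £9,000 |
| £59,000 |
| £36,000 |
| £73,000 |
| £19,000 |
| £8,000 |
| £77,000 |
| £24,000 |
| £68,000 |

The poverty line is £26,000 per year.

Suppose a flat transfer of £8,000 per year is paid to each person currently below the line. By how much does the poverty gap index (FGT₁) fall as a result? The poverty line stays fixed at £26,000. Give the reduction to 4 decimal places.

Before: below the line — £8,000, £9,000, £19,000, £24,000; poverty gap index (FGT₁) = 0.188034.
After the £8,000 transfer: below the line — £16,000, £17,000; poverty gap index (FGT₁) = 0.081197.
Reduction = 0.188034 − 0.081197 = 0.1068.

0.1068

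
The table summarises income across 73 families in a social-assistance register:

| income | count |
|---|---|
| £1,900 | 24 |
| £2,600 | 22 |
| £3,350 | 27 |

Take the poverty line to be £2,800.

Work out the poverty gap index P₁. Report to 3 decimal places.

Below z: 24×£1,900, 22×£2,600 (q = 46 of N = 73).
Relative gaps: (2800−1900)/2800 = 0.3214 (×24); (2800−2600)/2800 = 0.0714 (×22).
Σ = 9.285714. Dividing by the full population N = 73 gives P₁ = 0.127.

0.127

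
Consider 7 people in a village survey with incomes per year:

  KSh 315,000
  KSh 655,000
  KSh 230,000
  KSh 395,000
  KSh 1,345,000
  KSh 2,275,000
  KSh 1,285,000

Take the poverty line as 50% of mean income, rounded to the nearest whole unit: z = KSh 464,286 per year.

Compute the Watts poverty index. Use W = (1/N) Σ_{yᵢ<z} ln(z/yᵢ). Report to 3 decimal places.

0.179

Poor units: KSh 230,000, KSh 315,000, KSh 395,000 (q = 3 of N = 7).
ln(z/y) terms: ln(464286/230000) = 0.7024; ln(464286/315000) = 0.3879; ln(464286/395000) = 0.1616.
W = 1.251965 / 7 = 0.179.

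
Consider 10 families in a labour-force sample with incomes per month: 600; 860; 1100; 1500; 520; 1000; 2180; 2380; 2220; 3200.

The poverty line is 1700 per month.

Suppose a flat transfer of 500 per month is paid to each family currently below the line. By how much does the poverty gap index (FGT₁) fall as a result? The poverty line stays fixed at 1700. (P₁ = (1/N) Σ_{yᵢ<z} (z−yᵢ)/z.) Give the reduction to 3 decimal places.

Before: below the line — 520, 600, 860, 1000, 1100, 1500; poverty gap index (FGT₁) = 0.27176.
After the 500 transfer: below the line — 1020, 1100, 1360, 1500, 1600; poverty gap index (FGT₁) = 0.11294.
Reduction = 0.27176 − 0.11294 = 0.159.

0.159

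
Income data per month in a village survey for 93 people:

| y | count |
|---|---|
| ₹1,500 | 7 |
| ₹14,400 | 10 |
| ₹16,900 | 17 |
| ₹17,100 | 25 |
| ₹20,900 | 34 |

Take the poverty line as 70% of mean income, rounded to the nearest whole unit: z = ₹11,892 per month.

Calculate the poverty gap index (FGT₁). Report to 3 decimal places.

0.066

Below z: 7×₹1,500 (q = 7 of N = 93).
Normalized shortfalls: (11892−1500)/11892 = 0.8739 (×7).
Sum of shortfalls = 6.117053; P₁ averages over all N: 6.117053 / 93 = 0.066.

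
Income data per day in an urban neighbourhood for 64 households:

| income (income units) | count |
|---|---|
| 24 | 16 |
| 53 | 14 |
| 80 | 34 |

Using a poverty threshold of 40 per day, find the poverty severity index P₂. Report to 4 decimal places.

0.0400

Poor units: 16×24 (q = 16 of N = 64).
Normalized shortfalls: (40−24)/40 = 0.4000 (×16).
Squared: 0.1600 (×16).
Sum = 2.560000; P₂ = 2.560000 / 64 = 0.0400.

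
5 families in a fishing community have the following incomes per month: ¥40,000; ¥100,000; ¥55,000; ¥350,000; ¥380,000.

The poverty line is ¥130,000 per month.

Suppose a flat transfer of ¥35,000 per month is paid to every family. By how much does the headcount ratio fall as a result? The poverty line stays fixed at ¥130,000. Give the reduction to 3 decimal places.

Before: below the line — ¥40,000, ¥55,000, ¥100,000; headcount ratio = 0.60000.
After the ¥35,000 transfer: below the line — ¥75,000, ¥90,000; headcount ratio = 0.40000.
Reduction = 0.60000 − 0.40000 = 0.200.

0.200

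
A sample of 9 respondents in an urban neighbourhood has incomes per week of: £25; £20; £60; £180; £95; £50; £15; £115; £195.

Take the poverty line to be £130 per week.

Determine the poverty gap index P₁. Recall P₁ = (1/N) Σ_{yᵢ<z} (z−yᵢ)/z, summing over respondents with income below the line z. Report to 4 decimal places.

Below the line: £15, £20, £25, £50, £60, £95, £115 (q = 7 of N = 9).
Shortfall ratios: (130−15)/130 = 0.8846; (130−20)/130 = 0.8462; (130−25)/130 = 0.8077; (130−50)/130 = 0.6154; (130−60)/130 = 0.5385; (130−95)/130 = 0.2692; (130−115)/130 = 0.1154.
Σ = 4.076923. Dividing by the full population N = 9 gives P₁ = 0.4530.

0.4530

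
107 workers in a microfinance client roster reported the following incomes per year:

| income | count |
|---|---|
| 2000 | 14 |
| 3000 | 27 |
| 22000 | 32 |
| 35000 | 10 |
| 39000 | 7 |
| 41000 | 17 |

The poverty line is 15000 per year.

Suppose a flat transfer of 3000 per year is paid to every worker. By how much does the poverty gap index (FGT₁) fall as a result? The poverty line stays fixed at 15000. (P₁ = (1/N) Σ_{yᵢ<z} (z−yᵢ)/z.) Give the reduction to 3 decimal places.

Before: below the line — 14×2000, 27×3000; poverty gap index (FGT₁) = 0.31526.
After the 3000 transfer: below the line — 14×5000, 27×6000; poverty gap index (FGT₁) = 0.23863.
Reduction = 0.31526 − 0.23863 = 0.077.

0.077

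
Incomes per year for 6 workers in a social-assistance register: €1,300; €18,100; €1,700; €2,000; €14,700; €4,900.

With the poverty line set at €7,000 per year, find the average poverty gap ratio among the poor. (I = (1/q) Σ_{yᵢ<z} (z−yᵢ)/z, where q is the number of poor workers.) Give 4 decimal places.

0.6464

Below z: €1,300, €1,700, €2,000, €4,900 (q = 4 of N = 6).
Relative gaps: 0.8143, 0.7571, 0.7143, 0.3000; sum = 2.585714.
I averages over the q = 4 poor units only: 2.585714 / 4 = 0.6464.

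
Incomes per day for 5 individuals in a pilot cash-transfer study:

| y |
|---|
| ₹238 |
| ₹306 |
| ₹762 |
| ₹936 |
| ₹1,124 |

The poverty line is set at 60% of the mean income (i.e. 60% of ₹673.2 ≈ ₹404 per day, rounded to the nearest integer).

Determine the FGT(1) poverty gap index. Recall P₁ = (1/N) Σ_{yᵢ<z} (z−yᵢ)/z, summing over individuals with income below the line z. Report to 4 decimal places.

Incomes under z: ₹238, ₹306 (q = 2 of N = 5).
Normalized shortfalls: (404−238)/404 = 0.4109; (404−306)/404 = 0.2426.
Sum of shortfalls = 0.653465; P₁ averages over all N: 0.653465 / 5 = 0.1307.

0.1307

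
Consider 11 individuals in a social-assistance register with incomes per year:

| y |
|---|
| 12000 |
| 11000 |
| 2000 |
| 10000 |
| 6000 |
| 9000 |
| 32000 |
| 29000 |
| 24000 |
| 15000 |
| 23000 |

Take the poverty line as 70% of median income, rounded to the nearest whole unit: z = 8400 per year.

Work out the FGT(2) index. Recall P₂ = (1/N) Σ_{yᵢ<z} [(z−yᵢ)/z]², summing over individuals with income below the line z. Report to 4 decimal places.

0.0602

Incomes under z: 2000, 6000 (q = 2 of N = 11).
Relative gaps: (8400−2000)/8400 = 0.7619; (8400−6000)/8400 = 0.2857.
Squared: 0.5805; 0.0816.
Sum = 0.662132; P₂ = 0.662132 / 11 = 0.0602.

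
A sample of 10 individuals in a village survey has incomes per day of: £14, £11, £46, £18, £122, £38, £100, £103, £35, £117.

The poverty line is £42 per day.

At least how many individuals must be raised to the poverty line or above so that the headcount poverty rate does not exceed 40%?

Currently q = 5 of N = 10 are below the line (H = 0.500).
A headcount ratio of at most 40% allows at most ⌊0.40 × 10⌋ = 4 poor individuals.
So at least 5 − 4 = 1 must be lifted.

1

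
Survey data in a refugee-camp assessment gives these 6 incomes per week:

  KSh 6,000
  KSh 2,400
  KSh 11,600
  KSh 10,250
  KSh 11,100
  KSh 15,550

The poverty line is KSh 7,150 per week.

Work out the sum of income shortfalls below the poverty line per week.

Poor units: KSh 2,400, KSh 6,000 (q = 2 of N = 6).
Individual gaps: 7150−2400 = 4750; 7150−6000 = 1150.
Aggregate gap = KSh 5,900.

KSh 5,900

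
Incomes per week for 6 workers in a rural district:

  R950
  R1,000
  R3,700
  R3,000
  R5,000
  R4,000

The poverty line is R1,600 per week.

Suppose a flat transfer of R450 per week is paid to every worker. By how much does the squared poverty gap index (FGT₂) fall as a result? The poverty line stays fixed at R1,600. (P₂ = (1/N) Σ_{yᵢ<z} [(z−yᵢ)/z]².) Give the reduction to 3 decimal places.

Before: below the line — R950, R1,000; squared poverty gap index (FGT₂) = 0.05094.
After the R450 transfer: below the line — R1,400, R1,450; squared poverty gap index (FGT₂) = 0.00407.
Reduction = 0.05094 − 0.00407 = 0.047.

0.047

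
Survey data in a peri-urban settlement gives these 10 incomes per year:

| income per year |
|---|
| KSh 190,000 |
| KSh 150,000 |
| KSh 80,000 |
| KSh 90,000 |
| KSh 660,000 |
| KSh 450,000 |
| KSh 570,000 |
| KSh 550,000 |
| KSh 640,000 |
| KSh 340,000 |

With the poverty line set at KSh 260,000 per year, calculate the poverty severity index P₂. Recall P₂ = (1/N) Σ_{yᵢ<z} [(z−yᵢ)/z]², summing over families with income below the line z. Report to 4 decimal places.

0.1158

Poor units: KSh 80,000, KSh 90,000, KSh 150,000, KSh 190,000 (q = 4 of N = 10).
Normalized shortfalls: (260000−80000)/260000 = 0.6923; (260000−90000)/260000 = 0.6538; (260000−150000)/260000 = 0.4231; (260000−190000)/260000 = 0.2692.
Squared: 0.4793; 0.4275; 0.1790; 0.0725.
Sum = 1.158284; P₂ = 1.158284 / 10 = 0.1158.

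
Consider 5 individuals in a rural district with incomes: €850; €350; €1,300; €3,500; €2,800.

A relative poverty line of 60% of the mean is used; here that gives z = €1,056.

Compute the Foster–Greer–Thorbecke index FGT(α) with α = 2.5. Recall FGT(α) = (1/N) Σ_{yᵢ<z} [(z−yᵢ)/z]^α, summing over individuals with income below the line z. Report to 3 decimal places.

0.076

Below the line: €350, €850 (q = 2 of N = 5).
Relative gaps: (1056−350)/1056 = 0.6686; (1056−850)/1056 = 0.1951.
Raised to α = 2.5: 0.36547; 0.01681.
Sum = 0.382278; FGT(2.5) = 0.382278 / 5 = 0.076.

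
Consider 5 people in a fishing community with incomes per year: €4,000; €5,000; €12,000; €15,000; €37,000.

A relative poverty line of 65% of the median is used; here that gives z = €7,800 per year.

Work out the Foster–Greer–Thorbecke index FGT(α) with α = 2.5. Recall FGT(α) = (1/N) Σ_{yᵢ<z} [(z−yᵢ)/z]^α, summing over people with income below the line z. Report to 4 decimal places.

Incomes under z: €4,000, €5,000 (q = 2 of N = 5).
Relative gaps: (7800−4000)/7800 = 0.4872; (7800−5000)/7800 = 0.3590.
Raised to α = 2.5: 0.16566; 0.07721.
Sum = 0.242869; FGT(2.5) = 0.242869 / 5 = 0.0486.

0.0486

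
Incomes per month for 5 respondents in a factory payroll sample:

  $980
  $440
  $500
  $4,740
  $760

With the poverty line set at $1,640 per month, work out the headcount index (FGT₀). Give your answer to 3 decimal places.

0.800

4 of the 5 respondents have income below $1,640.
H = 4/5 = 0.800.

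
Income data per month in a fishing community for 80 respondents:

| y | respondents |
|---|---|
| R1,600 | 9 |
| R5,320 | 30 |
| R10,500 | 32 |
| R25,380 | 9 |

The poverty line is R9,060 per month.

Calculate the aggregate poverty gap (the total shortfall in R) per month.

Below the line: 9×R1,600, 30×R5,320 (q = 39 of N = 80).
Individual gaps: 9×(9060−1600) = 67140; 30×(9060−5320) = 112200.
Aggregate gap = R179,340.

R179,340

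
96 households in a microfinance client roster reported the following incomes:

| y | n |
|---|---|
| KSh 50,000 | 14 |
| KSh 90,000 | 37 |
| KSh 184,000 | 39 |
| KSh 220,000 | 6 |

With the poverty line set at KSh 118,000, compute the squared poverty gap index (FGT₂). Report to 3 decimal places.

0.070

Poor units: 14×KSh 50,000, 37×KSh 90,000 (q = 51 of N = 96).
Gap ratios (z−y)/z: (118000−50000)/118000 = 0.5763 (×14); (118000−90000)/118000 = 0.2373 (×37).
Squared: 0.3321 (×14); 0.0563 (×37).
Sum = 6.732548; P₂ = 6.732548 / 96 = 0.070.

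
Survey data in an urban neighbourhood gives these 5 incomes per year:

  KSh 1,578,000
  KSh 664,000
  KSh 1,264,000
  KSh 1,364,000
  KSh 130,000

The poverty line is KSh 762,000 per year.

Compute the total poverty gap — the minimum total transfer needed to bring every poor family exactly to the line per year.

Incomes under z: KSh 130,000, KSh 664,000 (q = 2 of N = 5).
Individual gaps: 762000−130000 = 632000; 762000−664000 = 98000.
Aggregate gap = KSh 730,000.

KSh 730,000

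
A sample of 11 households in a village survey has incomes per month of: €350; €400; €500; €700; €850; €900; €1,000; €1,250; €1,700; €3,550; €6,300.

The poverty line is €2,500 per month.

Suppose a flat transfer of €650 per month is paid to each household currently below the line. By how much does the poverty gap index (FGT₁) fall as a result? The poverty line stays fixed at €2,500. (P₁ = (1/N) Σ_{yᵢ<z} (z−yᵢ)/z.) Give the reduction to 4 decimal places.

0.2127

Before: below the line — €350, €400, €500, €700, €850, €900, €1,000, €1,250, €1,700; poverty gap index (FGT₁) = 0.540000.
After the €650 transfer: below the line — €1,000, €1,050, €1,150, €1,350, €1,500, €1,550, €1,650, €1,900, €2,350; poverty gap index (FGT₁) = 0.327273.
Reduction = 0.540000 − 0.327273 = 0.2127.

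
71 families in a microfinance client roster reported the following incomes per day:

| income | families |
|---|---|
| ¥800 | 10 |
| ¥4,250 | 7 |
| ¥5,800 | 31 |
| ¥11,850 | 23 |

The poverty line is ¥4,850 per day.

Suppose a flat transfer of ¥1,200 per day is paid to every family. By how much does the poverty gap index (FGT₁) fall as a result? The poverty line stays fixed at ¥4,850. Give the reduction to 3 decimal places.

0.047

Before: below the line — 10×¥800, 7×¥4,250; poverty gap index (FGT₁) = 0.12981.
After the ¥1,200 transfer: below the line — 10×¥2,000; poverty gap index (FGT₁) = 0.08276.
Reduction = 0.12981 − 0.08276 = 0.047.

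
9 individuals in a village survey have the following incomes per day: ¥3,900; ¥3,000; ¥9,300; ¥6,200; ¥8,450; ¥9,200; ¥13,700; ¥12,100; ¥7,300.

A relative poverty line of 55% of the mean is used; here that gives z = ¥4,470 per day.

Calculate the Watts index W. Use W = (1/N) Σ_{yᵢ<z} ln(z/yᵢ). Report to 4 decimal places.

Below z: ¥3,000, ¥3,900 (q = 2 of N = 9).
Log gaps: ln(4470/3000) = 0.3988; ln(4470/3900) = 0.1364.
W = 0.535188 / 9 = 0.0595.

0.0595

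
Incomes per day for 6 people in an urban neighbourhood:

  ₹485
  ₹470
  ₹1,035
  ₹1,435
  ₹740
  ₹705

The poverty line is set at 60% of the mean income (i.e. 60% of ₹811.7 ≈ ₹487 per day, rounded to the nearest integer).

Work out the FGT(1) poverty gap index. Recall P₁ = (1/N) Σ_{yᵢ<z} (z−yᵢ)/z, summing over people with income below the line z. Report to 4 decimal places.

Below the line: ₹470, ₹485 (q = 2 of N = 6).
Shortfall ratios: (487−470)/487 = 0.0349; (487−485)/487 = 0.0041.
Sum of shortfalls = 0.039014; P₁ averages over all N: 0.039014 / 6 = 0.0065.

0.0065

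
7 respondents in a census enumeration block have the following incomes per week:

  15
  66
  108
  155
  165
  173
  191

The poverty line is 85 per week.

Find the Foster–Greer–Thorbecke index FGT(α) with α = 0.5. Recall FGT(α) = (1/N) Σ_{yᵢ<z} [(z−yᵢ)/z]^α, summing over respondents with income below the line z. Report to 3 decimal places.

Poor units: 15, 66 (q = 2 of N = 7).
Shortfall ratios: (85−15)/85 = 0.8235; (85−66)/85 = 0.2235.
Raised to α = 0.5: 0.90749; 0.47279.
Sum = 1.380274; FGT(0.5) = 1.380274 / 7 = 0.197.

0.197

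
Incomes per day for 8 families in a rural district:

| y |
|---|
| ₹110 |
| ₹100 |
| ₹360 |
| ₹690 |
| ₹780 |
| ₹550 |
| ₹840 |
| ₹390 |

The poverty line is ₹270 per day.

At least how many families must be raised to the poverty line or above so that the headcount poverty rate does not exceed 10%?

2 of the 8 families are poor, so H = 2/8 = 0.250.
A headcount ratio of at most 10% allows at most ⌊0.10 × 8⌋ = 0 poor families.
So at least 2 − 0 = 2 must be lifted.

2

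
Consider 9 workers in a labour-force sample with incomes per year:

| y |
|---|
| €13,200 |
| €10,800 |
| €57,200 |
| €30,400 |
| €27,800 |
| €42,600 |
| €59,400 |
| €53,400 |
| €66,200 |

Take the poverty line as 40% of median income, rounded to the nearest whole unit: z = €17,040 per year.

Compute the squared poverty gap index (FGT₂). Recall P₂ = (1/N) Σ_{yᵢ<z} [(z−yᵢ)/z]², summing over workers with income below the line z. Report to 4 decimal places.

Poor units: €10,800, €13,200 (q = 2 of N = 9).
Relative gaps: (17040−10800)/17040 = 0.3662; (17040−13200)/17040 = 0.2254.
Squared: 0.1341; 0.0508.
Sum = 0.184884; P₂ = 0.184884 / 9 = 0.0205.

0.0205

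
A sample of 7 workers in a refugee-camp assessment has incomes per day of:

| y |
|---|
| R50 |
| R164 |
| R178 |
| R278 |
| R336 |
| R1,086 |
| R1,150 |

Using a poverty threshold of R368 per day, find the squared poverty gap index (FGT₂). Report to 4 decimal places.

Below z: R50, R164, R178, R278, R336 (q = 5 of N = 7).
Shortfall ratios: (368−50)/368 = 0.8641; (368−164)/368 = 0.5543; (368−178)/368 = 0.5163; (368−278)/368 = 0.2446; (368−336)/368 = 0.0870.
Squared: 0.7467; 0.3073; 0.2666; 0.0598; 0.0076.
Sum = 1.387967; P₂ = 1.387967 / 7 = 0.1983.

0.1983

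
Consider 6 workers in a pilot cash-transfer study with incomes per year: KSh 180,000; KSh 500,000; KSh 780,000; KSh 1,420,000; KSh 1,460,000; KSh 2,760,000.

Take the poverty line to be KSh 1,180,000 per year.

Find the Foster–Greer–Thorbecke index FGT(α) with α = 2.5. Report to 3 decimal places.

Incomes under z: KSh 180,000, KSh 500,000, KSh 780,000 (q = 3 of N = 6).
Relative gaps: (1180000−180000)/1180000 = 0.8475; (1180000−500000)/1180000 = 0.5763; (1180000−780000)/1180000 = 0.3390.
Raised to α = 2.5: 0.66114; 0.25210; 0.06690.
Sum = 0.980142; FGT(2.5) = 0.980142 / 6 = 0.163.

0.163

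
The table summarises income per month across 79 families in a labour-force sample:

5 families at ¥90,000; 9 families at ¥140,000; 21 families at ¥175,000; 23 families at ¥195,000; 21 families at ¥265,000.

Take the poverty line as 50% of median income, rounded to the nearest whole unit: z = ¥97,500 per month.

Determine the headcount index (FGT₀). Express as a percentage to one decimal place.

6.3%

5 of the 79 families have income below ¥97,500.
H = 5/79 = 6.3%.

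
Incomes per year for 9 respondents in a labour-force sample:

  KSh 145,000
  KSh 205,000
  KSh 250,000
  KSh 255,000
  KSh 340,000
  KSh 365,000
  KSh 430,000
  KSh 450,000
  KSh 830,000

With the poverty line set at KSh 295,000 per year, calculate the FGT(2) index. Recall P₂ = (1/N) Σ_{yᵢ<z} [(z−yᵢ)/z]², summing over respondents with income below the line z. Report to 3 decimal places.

0.044

Below the line: KSh 145,000, KSh 205,000, KSh 250,000, KSh 255,000 (q = 4 of N = 9).
Gap ratios (z−y)/z: (295000−145000)/295000 = 0.5085; (295000−205000)/295000 = 0.3051; (295000−250000)/295000 = 0.1525; (295000−255000)/295000 = 0.1356.
Squared: 0.2585; 0.0931; 0.0233; 0.0184.
Sum = 0.393278; P₂ = 0.393278 / 9 = 0.044.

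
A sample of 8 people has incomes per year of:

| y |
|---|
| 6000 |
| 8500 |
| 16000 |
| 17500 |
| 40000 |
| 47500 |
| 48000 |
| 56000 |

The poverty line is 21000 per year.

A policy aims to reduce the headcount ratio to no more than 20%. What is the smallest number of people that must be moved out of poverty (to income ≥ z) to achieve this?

3

4 of the 8 people are poor, so H = 4/8 = 0.500.
A headcount ratio of at most 20% allows at most ⌊0.20 × 8⌋ = 1 poor people.
So at least 4 − 1 = 3 must be lifted.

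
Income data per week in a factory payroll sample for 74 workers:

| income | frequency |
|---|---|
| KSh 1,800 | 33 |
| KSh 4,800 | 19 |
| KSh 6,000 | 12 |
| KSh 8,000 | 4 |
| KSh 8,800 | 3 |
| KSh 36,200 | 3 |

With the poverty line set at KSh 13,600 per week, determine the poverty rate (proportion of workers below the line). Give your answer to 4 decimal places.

71 of the 74 workers have income below KSh 13,600.
H = 71/74 = 0.9595.

0.9595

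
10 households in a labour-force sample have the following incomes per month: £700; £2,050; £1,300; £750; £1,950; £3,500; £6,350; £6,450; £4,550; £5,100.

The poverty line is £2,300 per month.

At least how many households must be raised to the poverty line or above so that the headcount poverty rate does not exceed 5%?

Currently q = 5 of N = 10 are below the line (H = 0.500).
A headcount ratio of at most 5% allows at most ⌊0.05 × 10⌋ = 0 poor households.
So at least 5 − 0 = 5 must be lifted.

5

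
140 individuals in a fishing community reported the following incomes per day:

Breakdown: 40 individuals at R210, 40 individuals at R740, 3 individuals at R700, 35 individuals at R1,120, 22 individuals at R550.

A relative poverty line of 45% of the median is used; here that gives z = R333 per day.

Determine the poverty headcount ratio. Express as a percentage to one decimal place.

28.6%

40 of the 140 individuals have income below R333.
H = 40/140 = 28.6%.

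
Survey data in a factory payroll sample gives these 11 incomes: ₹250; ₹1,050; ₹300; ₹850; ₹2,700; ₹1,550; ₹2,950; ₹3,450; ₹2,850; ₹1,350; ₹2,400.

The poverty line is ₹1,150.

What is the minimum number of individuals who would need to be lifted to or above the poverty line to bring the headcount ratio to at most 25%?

2

Currently q = 4 of N = 11 are below the line (H = 0.364).
A headcount ratio of at most 25% allows at most ⌊0.25 × 11⌋ = 2 poor individuals.
So at least 4 − 2 = 2 must be lifted.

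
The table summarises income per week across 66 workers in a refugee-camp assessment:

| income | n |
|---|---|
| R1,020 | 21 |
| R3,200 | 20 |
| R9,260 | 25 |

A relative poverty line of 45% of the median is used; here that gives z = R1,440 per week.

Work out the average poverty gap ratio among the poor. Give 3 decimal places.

0.292

Poor units: 21×R1,020 (q = 21 of N = 66).
Shortfall ratios (z−y)/z: 0.2917 (×21); sum = 6.125000.
I averages over the q = 21 poor units only: 6.125000 / 21 = 0.292.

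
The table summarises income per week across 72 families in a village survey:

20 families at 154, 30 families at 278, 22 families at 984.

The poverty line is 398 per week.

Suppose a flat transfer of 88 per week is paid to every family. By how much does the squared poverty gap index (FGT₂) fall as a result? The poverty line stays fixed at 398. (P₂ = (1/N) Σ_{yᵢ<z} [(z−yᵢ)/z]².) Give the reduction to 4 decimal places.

0.0969

Before: below the line — 20×154, 30×278; squared poverty gap index (FGT₂) = 0.142280.
After the 88 transfer: below the line — 20×242, 30×366; squared poverty gap index (FGT₂) = 0.045369.
Reduction = 0.142280 − 0.045369 = 0.0969.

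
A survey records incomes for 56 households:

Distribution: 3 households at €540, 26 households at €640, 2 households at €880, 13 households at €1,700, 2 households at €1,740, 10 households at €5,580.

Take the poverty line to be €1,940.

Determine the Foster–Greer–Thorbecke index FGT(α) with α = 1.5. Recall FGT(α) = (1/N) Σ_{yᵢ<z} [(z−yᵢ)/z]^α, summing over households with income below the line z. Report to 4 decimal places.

Below z: 3×€540, 26×€640, 2×€880, 13×€1,700, 2×€1,740 (q = 46 of N = 56).
Shortfall ratios: (1940−540)/1940 = 0.7216 (×3); (1940−640)/1940 = 0.6701 (×26); (1940−880)/1940 = 0.5464 (×2); (1940−1700)/1940 = 0.1237 (×13); (1940−1740)/1940 = 0.1031 (×2).
Raised to α = 1.5: 0.61304 (×3); 0.54855 (×26); 0.40388 (×2); 0.04351 (×13); 0.03310 (×2).
Sum = 17.540931; FGT(1.5) = 17.540931 / 56 = 0.3132.

0.3132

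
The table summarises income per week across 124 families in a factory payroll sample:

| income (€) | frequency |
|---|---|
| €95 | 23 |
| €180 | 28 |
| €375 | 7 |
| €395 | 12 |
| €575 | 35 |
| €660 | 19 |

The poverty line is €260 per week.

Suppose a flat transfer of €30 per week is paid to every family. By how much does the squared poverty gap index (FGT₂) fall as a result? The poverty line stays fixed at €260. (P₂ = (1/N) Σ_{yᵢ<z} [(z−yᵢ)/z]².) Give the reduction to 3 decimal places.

Before: below the line — 23×€95, 28×€180; squared poverty gap index (FGT₂) = 0.09608.
After the €30 transfer: below the line — 23×€125, 28×€210; squared poverty gap index (FGT₂) = 0.05836.
Reduction = 0.09608 − 0.05836 = 0.038.

0.038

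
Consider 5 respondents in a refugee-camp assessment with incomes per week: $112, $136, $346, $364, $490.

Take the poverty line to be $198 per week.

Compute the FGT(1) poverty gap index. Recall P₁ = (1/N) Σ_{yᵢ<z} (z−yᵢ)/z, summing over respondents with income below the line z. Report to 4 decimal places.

0.1495

Poor units: $112, $136 (q = 2 of N = 5).
Normalized shortfalls: (198−112)/198 = 0.4343; (198−136)/198 = 0.3131.
Σ = 0.747475. Dividing by the full population N = 5 gives P₁ = 0.1495.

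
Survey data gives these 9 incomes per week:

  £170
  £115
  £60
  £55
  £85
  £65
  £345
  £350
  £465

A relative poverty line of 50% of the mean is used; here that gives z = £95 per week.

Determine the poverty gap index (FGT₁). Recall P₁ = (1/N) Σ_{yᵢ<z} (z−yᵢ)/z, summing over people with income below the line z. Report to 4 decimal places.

Below z: £55, £60, £65, £85 (q = 4 of N = 9).
Relative gaps: (95−55)/95 = 0.4211; (95−60)/95 = 0.3684; (95−65)/95 = 0.3158; (95−85)/95 = 0.1053.
Σ = 1.210526. Dividing by the full population N = 9 gives P₁ = 0.1345.

0.1345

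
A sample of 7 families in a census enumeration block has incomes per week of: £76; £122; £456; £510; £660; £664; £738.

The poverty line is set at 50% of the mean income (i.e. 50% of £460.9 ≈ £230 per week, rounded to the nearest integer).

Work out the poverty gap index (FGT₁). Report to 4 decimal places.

Below the line: £76, £122 (q = 2 of N = 7).
Gap ratios (z−y)/z: (230−76)/230 = 0.6696; (230−122)/230 = 0.4696.
Sum of shortfalls = 1.139130; P₁ averages over all N: 1.139130 / 7 = 0.1627.

0.1627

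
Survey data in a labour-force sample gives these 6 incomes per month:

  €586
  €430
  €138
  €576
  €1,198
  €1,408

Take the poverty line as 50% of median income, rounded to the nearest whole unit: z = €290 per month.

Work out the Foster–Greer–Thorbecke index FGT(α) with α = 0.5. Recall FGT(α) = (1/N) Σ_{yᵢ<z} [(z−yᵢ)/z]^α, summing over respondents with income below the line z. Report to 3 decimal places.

Below the line: €138 (q = 1 of N = 6).
Normalized shortfalls: (290−138)/290 = 0.5241.
Raised to α = 0.5: 0.72397.
Sum = 0.723974; FGT(0.5) = 0.723974 / 6 = 0.121.

0.121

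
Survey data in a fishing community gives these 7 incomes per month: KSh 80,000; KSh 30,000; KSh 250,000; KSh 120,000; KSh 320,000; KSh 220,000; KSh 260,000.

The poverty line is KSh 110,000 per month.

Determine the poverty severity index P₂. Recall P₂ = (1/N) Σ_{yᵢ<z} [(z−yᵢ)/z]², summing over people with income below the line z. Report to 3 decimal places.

0.086

Below z: KSh 30,000, KSh 80,000 (q = 2 of N = 7).
Shortfall ratios: (110000−30000)/110000 = 0.7273; (110000−80000)/110000 = 0.2727.
Squared: 0.5289; 0.0744.
Sum = 0.603306; P₂ = 0.603306 / 7 = 0.086.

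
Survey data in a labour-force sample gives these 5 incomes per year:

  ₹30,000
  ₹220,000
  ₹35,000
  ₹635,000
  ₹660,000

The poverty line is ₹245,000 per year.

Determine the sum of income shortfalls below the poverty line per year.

Below the line: ₹30,000, ₹35,000, ₹220,000 (q = 3 of N = 5).
Individual gaps: 245000−30000 = 215000; 245000−35000 = 210000; 245000−220000 = 25000.
Aggregate gap = ₹450,000.

₹450,000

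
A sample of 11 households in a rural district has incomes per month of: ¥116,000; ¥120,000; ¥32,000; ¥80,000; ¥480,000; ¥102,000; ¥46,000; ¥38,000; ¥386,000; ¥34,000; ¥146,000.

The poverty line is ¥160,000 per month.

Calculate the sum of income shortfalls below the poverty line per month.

¥726,000

Below the line: ¥32,000, ¥34,000, ¥38,000, ¥46,000, ¥80,000, ¥102,000, ¥116,000, ¥120,000, ¥146,000 (q = 9 of N = 11).
Individual gaps: 160000−32000 = 128000; 160000−34000 = 126000; 160000−38000 = 122000; 160000−46000 = 114000; 160000−80000 = 80000; 160000−102000 = 58000; 160000−116000 = 44000; 160000−120000 = 40000; 160000−146000 = 14000.
Aggregate gap = ¥726,000.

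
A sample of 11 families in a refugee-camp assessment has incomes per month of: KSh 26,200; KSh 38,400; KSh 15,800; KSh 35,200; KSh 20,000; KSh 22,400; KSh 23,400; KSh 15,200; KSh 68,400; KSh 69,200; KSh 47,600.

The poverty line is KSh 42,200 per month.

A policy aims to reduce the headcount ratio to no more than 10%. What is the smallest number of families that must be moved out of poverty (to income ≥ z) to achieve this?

7

Currently q = 8 of N = 11 are below the line (H = 0.727).
A headcount ratio of at most 10% allows at most ⌊0.10 × 11⌋ = 1 poor families.
So at least 8 − 1 = 7 must be lifted.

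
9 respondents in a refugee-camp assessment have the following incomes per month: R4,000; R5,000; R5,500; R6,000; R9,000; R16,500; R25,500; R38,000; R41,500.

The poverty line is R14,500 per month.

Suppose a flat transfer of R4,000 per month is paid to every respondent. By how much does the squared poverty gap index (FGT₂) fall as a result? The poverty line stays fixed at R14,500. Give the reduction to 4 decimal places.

Before: below the line — R4,000, R5,000, R5,500, R6,000, R9,000; squared poverty gap index (FGT₂) = 0.202933.
After the R4,000 transfer: below the line — R8,000, R9,000, R9,500, R10,000, R13,000; squared poverty gap index (FGT₂) = 0.063417.
Reduction = 0.202933 − 0.063417 = 0.1395.

0.1395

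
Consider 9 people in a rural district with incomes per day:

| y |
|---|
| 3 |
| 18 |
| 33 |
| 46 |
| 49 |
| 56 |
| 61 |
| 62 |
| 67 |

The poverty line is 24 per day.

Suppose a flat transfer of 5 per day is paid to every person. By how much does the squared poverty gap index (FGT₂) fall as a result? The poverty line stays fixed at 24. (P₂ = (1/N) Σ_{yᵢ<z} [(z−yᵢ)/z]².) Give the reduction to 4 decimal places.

Before: below the line — 3, 18; squared poverty gap index (FGT₂) = 0.092014.
After the 5 transfer: below the line — 8, 23; squared poverty gap index (FGT₂) = 0.049576.
Reduction = 0.092014 − 0.049576 = 0.0424.

0.0424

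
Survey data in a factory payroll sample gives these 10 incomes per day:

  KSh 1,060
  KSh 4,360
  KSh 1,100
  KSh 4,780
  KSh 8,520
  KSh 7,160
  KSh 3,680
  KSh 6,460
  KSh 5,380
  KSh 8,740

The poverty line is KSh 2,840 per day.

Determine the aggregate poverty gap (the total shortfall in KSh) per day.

KSh 3,520

Below z: KSh 1,060, KSh 1,100 (q = 2 of N = 10).
Individual gaps: 2840−1060 = 1780; 2840−1100 = 1740.
Aggregate gap = KSh 3,520.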